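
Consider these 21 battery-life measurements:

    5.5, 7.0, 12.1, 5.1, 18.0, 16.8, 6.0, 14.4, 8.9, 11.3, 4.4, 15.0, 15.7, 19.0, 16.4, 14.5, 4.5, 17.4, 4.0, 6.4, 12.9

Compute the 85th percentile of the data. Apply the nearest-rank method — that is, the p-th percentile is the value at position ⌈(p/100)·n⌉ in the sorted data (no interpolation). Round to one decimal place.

16.8

Sorted: 4.0, 4.4, 4.5, 5.1, 5.5, 6.0, 6.4, 7.0, 8.9, 11.3, 12.1, 12.9, 14.4, 14.5, 15.0, 15.7, 16.4, 16.8, 17.4, 18.0, 19.0.
n = 21.
Position = ⌈85/100 · 21⌉ = ⌈17.85⌉ = 18.
The value at rank 18 is 16.8.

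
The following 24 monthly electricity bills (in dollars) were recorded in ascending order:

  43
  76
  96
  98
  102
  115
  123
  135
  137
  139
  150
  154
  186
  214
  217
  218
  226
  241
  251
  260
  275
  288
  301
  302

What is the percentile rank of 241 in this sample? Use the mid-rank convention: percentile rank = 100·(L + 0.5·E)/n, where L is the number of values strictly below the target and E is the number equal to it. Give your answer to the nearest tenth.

Count below 241: L = 17; count equal: E = 1; n = 24.
Percentile rank = 100·(17 + 0.5·1)/24 = 100·17.5/24 = 72.92.

72.9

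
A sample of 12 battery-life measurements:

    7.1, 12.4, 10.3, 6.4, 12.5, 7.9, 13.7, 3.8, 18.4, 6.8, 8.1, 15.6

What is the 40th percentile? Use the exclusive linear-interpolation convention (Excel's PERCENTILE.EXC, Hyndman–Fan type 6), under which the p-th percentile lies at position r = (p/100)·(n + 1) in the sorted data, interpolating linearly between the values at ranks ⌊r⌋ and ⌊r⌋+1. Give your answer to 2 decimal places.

Sorted: 3.8, 6.4, 6.8, 7.1, 7.9, 8.1, 10.3, 12.4, 12.5, 13.7, 15.6, 18.4.
n = 12.
r = (40/100)·(12 + 1) = 5.2.
Rank 5 is 7.9 and rank 6 is 8.1.
Interpolate: 7.9 + 0.2·(8.1 − 7.9) = 7.9 + 0.2·0.2 = 7.94.

7.94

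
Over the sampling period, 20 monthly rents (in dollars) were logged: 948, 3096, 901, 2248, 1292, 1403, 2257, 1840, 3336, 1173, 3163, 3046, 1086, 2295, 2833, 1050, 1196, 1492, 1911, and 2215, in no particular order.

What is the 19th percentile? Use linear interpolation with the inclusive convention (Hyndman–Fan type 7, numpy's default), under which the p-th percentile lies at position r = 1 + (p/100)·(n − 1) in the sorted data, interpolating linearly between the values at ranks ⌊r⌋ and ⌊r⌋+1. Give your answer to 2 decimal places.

1139.07

Sorted: 901, 948, 1050, 1086, 1173, 1196, 1292, 1403, 1492, 1840, 1911, 2215, 2248, 2257, 2295, 2833, 3046, 3096, 3163, 3336.
n = 20.
r = 1 + (19/100)·(20 − 1) = 1 + 3.61 = 4.61.
Rank 4 is 1086 and rank 5 is 1173.
Interpolate: 1086 + 0.61·(1173 − 1086) = 1086 + 0.61·87 = 1139.07.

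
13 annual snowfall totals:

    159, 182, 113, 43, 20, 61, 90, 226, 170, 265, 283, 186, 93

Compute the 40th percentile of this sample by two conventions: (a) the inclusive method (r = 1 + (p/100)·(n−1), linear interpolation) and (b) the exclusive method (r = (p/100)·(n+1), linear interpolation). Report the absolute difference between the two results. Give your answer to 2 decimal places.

Sorted: 20, 43, 61, 90, 93, 113, 159, 170, 182, 186, 226, 265, 283.
n = 13.
(a) r = 5.8; between ranks 5 (93) and 6 (113): 109.
(b) r = 5.6; between ranks 5 (93) and 6 (113): 105.
|109 − 105| = 4.

4.00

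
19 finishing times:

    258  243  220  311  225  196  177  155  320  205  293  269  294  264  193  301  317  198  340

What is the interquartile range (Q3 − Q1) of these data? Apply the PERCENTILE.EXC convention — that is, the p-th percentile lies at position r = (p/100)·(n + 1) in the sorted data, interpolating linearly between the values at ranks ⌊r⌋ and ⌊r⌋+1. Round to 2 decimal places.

Sorted: 155, 177, 193, 196, 198, 205, 220, 225, 243, 258, 264, 269, 293, 294, 301, 311, 317, 320, 340.
n = 19.
P25: r = 5 (integer) → 198.
P75: r = 15 (integer) → 301.
Difference: 301 − 198 = 103.

103.00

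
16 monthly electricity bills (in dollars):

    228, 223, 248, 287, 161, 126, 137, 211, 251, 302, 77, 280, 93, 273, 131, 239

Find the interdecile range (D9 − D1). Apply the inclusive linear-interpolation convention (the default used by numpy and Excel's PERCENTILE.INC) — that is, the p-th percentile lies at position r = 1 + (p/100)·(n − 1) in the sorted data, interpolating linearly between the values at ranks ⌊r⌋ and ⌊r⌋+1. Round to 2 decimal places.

174.00

Sorted: 77, 93, 126, 131, 137, 161, 211, 223, 228, 239, 248, 251, 273, 280, 287, 302.
n = 16.
P10: r = 2.5; ranks 2–3 are 93, 126; interpolating gives 109.5.
P90: r = 14.5; ranks 14–15 are 280, 287; interpolating gives 283.5.
Difference: 283.5 − 109.5 = 174.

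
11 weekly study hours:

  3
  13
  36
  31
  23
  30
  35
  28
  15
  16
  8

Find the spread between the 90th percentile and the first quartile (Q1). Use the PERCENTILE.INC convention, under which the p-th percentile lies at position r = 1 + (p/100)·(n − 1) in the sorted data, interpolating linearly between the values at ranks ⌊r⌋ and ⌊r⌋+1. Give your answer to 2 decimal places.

Sorted: 3, 8, 13, 15, 16, 23, 28, 30, 31, 35, 36.
n = 11.
P25: r = 3.5; ranks 3–4 are 13, 15; interpolating gives 14.
P90: r = 10 (integer) → 35.
Difference: 35 − 14 = 21.

21.00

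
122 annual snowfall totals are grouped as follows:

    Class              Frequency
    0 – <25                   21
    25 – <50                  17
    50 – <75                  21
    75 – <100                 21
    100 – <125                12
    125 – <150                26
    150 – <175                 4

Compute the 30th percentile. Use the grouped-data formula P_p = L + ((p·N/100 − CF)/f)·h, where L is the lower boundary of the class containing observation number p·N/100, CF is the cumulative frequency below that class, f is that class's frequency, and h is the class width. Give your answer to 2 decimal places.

47.94

N = 122; target position k = 30/100 · 122 = 36.6.
Cumulative frequencies: 21, 38, 59, 80, 92, 118, 122.
Observation 36.6 falls in the class 25 – <50.
L = 25, CF = 21, f = 17, h = 25.
P30 = 25 + ((36.6 − 21)/17)·25 = 25 + 22.9412 = 47.9412.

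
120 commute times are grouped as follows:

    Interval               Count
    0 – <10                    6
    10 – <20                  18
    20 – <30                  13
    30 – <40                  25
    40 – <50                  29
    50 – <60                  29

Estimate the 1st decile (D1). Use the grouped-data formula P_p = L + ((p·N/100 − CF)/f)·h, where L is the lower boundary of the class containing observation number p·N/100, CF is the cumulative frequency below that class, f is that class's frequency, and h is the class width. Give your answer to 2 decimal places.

N = 120; target position k = 10/100 · 120 = 12.
Cumulative frequencies: 6, 24, 37, 62, 91, 120.
Observation 12 falls in the class 10 – <20.
L = 10, CF = 6, f = 18, h = 10.
P10 = 10 + ((12 − 6)/18)·10 = 10 + 3.33333 = 13.3333.

13.33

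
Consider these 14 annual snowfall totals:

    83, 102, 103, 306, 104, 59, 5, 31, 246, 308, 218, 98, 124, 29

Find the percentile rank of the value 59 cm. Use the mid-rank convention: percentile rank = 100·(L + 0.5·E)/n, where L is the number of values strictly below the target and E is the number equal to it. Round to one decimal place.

25.0

Sorted: 5, 29, 31, 59, 83, 98, 102, 103, 104, 124, 218, 246, 306, 308.
Count below 59: L = 3; count equal: E = 1; n = 14.
Percentile rank = 100·(3 + 0.5·1)/14 = 100·3.5/14 = 25.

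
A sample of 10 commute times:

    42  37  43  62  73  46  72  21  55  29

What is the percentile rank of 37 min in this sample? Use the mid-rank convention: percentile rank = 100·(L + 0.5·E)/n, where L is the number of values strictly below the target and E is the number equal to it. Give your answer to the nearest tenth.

25.0

Sorted: 21, 29, 37, 42, 43, 46, 55, 62, 72, 73.
Count below 37: L = 2; count equal: E = 1; n = 10.
Percentile rank = 100·(2 + 0.5·1)/10 = 100·2.5/10 = 25.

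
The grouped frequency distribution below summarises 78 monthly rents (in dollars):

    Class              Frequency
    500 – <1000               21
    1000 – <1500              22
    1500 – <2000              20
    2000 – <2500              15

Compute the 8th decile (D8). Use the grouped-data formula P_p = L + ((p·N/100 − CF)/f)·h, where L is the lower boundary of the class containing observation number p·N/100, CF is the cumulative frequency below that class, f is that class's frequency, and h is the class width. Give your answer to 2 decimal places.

1985.00

N = 78; target position k = 80/100 · 78 = 62.4.
Cumulative frequencies: 21, 43, 63, 78.
Observation 62.4 falls in the class 1500 – <2000.
L = 1500, CF = 43, f = 20, h = 500.
P80 = 1500 + ((62.4 − 43)/20)·500 = 1500 + 485 = 1985.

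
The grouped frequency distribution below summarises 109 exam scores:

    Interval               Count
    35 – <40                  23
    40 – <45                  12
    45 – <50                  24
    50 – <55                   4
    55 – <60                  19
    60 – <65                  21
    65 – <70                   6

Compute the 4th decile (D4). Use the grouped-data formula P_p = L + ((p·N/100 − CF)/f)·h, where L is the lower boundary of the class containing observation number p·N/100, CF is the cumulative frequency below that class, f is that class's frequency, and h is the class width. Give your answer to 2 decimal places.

N = 109; target position k = 40/100 · 109 = 43.6.
Cumulative frequencies: 23, 35, 59, 63, 82, 103, 109.
Observation 43.6 falls in the class 45 – <50.
L = 45, CF = 35, f = 24, h = 5.
P40 = 45 + ((43.6 − 35)/24)·5 = 45 + 1.79167 = 46.7917.

46.79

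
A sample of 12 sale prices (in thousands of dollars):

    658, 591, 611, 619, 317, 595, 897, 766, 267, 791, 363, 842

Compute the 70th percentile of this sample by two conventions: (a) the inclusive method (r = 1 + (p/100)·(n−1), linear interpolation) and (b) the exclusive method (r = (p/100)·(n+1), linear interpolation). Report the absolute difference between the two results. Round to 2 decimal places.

34.90

Sorted: 267, 317, 363, 591, 595, 611, 619, 658, 766, 791, 842, 897.
n = 12.
(a) r = 8.7; between ranks 8 (658) and 9 (766): 733.6.
(b) r = 9.1; between ranks 9 (766) and 10 (791): 768.5.
|733.6 − 768.5| = 34.9.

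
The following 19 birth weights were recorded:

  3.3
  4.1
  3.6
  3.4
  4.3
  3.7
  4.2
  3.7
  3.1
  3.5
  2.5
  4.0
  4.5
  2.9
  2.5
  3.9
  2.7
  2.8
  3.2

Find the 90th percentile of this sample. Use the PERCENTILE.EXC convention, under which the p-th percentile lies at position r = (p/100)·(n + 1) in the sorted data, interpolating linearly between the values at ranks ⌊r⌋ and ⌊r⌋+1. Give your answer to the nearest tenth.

Sorted: 2.5, 2.5, 2.7, 2.8, 2.9, 3.1, 3.2, 3.3, 3.4, 3.5, 3.6, 3.7, 3.7, 3.9, 4.0, 4.1, 4.2, 4.3, 4.5.
n = 19.
r = (90/100)·(19 + 1) = 18.
r is an integer, so P90 is the value at rank 18: 4.3.

4.3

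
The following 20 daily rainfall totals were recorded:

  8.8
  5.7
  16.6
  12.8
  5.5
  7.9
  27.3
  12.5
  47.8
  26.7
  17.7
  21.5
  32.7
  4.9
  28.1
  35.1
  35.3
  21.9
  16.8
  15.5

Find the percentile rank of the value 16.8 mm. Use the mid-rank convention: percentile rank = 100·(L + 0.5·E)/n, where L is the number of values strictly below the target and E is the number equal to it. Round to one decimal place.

Sorted: 4.9, 5.5, 5.7, 7.9, 8.8, 12.5, 12.8, 15.5, 16.6, 16.8, 17.7, 21.5, 21.9, 26.7, 27.3, 28.1, 32.7, 35.1, 35.3, 47.8.
Count below 16.8: L = 9; count equal: E = 1; n = 20.
Percentile rank = 100·(9 + 0.5·1)/20 = 100·9.5/20 = 47.5.

47.5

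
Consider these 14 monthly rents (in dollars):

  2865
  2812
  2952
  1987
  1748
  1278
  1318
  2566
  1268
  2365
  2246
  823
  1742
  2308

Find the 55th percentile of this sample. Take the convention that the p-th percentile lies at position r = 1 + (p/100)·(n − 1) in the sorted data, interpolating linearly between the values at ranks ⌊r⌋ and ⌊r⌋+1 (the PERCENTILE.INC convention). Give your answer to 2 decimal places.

2255.30

Sorted: 823, 1268, 1278, 1318, 1742, 1748, 1987, 2246, 2308, 2365, 2566, 2812, 2865, 2952.
n = 14.
r = 1 + (55/100)·(14 − 1) = 1 + 7.15 = 8.15.
Rank 8 is 2246 and rank 9 is 2308.
Interpolate: 2246 + 0.15·(2308 − 2246) = 2246 + 0.15·62 = 2255.3.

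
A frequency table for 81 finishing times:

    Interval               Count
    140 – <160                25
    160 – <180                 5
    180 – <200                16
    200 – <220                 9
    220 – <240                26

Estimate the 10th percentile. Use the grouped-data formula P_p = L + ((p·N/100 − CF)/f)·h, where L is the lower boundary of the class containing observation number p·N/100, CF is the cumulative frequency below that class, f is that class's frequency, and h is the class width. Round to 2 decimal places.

N = 81; target position k = 10/100 · 81 = 8.1.
Cumulative frequencies: 25, 30, 46, 55, 81.
Observation 8.1 falls in the class 140 – <160.
L = 140, CF = 0, f = 25, h = 20.
P10 = 140 + ((8.1 − 0)/25)·20 = 140 + 6.48 = 146.48.

146.48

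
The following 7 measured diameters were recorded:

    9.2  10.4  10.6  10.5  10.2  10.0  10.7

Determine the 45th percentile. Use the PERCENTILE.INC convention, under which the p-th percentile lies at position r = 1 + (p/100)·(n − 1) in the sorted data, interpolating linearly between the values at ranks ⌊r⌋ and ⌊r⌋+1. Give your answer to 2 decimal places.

Sorted: 9.2, 10.0, 10.2, 10.4, 10.5, 10.6, 10.7.
n = 7.
r = 1 + (45/100)·(7 − 1) = 1 + 2.7 = 3.7.
Rank 3 is 10.2 and rank 4 is 10.4.
Interpolate: 10.2 + 0.7·(10.4 − 10.2) = 10.2 + 0.7·0.2 = 10.34.

10.34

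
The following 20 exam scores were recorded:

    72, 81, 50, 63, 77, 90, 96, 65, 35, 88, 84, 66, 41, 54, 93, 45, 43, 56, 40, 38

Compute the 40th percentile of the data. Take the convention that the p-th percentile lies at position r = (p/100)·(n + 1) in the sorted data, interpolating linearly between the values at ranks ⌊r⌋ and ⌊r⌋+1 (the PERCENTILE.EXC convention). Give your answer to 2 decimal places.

Sorted: 35, 38, 40, 41, 43, 45, 50, 54, 56, 63, 65, 66, 72, 77, 81, 84, 88, 90, 93, 96.
n = 20.
r = (40/100)·(20 + 1) = 8.4.
Rank 8 is 54 and rank 9 is 56.
Interpolate: 54 + 0.4·(56 − 54) = 54 + 0.4·2 = 54.8.

54.80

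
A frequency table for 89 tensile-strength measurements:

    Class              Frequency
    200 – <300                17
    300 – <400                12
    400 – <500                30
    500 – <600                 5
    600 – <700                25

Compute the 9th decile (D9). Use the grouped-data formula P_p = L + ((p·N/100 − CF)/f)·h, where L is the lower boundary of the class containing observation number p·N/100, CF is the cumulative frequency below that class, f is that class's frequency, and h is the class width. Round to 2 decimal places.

664.40

N = 89; target position k = 90/100 · 89 = 80.1.
Cumulative frequencies: 17, 29, 59, 64, 89.
Observation 80.1 falls in the class 600 – <700.
L = 600, CF = 64, f = 25, h = 100.
P90 = 600 + ((80.1 − 64)/25)·100 = 600 + 64.4 = 664.4.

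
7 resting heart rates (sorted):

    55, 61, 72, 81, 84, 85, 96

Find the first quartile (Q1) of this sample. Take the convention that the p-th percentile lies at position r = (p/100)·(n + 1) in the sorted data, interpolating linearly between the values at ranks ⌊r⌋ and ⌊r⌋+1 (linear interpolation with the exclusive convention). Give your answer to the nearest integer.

n = 7.
r = (25/100)·(7 + 1) = 2.
r is an integer, so P25 is the value at rank 2: 61.

61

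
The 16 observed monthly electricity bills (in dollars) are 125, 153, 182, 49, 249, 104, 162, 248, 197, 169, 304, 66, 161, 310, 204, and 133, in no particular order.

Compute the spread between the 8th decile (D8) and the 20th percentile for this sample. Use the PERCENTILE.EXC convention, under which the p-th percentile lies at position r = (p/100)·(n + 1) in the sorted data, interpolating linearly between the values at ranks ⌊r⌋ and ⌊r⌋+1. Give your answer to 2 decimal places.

136.20

Sorted: 49, 66, 104, 125, 133, 153, 161, 162, 169, 182, 197, 204, 248, 249, 304, 310.
n = 16.
P20: r = 3.4; ranks 3–4 are 104, 125; interpolating gives 112.4.
P80: r = 13.6; ranks 13–14 are 248, 249; interpolating gives 248.6.
Difference: 248.6 − 112.4 = 136.2.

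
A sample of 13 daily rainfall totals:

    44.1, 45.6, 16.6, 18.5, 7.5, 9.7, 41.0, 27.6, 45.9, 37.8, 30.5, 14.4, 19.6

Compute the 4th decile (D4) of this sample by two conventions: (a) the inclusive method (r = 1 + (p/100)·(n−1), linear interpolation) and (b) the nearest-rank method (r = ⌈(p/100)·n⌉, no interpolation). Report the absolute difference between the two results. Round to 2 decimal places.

Sorted: 7.5, 9.7, 14.4, 16.6, 18.5, 19.6, 27.6, 30.5, 37.8, 41.0, 44.1, 45.6, 45.9.
n = 13.
(a) r = 5.8; between ranks 5 (18.5) and 6 (19.6): 19.38.
(b) the nearest-rank method: rank 6 → 19.6.
|19.38 − 19.6| = 0.22.

0.22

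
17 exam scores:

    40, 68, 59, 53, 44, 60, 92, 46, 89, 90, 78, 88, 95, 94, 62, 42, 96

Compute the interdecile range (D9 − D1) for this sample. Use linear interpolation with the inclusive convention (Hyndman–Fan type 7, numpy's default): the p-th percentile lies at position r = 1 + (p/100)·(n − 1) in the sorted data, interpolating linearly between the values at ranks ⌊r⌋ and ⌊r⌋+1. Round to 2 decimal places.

Sorted: 40, 42, 44, 46, 53, 59, 60, 62, 68, 78, 88, 89, 90, 92, 94, 95, 96.
n = 17.
P10: r = 2.6; ranks 2–3 are 42, 44; interpolating gives 43.2.
P90: r = 15.4; ranks 15–16 are 94, 95; interpolating gives 94.4.
Difference: 94.4 − 43.2 = 51.2.

51.20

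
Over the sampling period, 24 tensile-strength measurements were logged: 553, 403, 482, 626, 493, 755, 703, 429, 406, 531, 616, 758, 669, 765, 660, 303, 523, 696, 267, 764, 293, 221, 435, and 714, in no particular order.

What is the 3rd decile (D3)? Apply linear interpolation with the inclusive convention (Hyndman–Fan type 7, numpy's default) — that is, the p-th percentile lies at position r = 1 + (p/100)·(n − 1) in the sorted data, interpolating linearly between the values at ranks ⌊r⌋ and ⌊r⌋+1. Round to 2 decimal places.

Sorted: 221, 267, 293, 303, 403, 406, 429, 435, 482, 493, 523, 531, 553, 616, 626, 660, 669, 696, 703, 714, 755, 758, 764, 765.
n = 24.
r = 1 + (30/100)·(24 − 1) = 1 + 6.9 = 7.9.
Rank 7 is 429 and rank 8 is 435.
Interpolate: 429 + 0.9·(435 − 429) = 429 + 0.9·6 = 434.4.

434.40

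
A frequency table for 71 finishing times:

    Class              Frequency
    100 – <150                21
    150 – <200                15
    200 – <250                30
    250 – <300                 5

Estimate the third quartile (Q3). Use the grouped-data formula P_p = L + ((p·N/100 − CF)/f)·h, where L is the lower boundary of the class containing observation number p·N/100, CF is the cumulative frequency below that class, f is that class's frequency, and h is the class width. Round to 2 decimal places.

228.75

N = 71; target position k = 75/100 · 71 = 53.25.
Cumulative frequencies: 21, 36, 66, 71.
Observation 53.25 falls in the class 200 – <250.
L = 200, CF = 36, f = 30, h = 50.
P75 = 200 + ((53.25 − 36)/30)·50 = 200 + 28.75 = 228.75.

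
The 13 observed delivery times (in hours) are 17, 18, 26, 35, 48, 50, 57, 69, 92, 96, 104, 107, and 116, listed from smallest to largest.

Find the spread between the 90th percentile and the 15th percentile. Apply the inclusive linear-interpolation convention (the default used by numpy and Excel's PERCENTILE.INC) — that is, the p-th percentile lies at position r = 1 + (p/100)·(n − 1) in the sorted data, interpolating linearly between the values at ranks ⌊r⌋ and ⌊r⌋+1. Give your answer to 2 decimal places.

n = 13.
P15: r = 2.8; ranks 2–3 are 18, 26; interpolating gives 24.4.
P90: r = 11.8; ranks 11–12 are 104, 107; interpolating gives 106.4.
Difference: 106.4 − 24.4 = 82.

82.00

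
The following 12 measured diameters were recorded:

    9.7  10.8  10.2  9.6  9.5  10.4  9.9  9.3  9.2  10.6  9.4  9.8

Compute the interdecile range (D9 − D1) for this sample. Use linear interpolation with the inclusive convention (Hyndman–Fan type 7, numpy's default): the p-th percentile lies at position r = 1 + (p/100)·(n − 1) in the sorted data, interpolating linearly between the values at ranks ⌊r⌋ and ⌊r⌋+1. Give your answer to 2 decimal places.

1.27

Sorted: 9.2, 9.3, 9.4, 9.5, 9.6, 9.7, 9.8, 9.9, 10.2, 10.4, 10.6, 10.8.
n = 12.
P10: r = 2.1; ranks 2–3 are 9.3, 9.4; interpolating gives 9.31.
P90: r = 10.9; ranks 10–11 are 10.4, 10.6; interpolating gives 10.58.
Difference: 10.58 − 9.31 = 1.27.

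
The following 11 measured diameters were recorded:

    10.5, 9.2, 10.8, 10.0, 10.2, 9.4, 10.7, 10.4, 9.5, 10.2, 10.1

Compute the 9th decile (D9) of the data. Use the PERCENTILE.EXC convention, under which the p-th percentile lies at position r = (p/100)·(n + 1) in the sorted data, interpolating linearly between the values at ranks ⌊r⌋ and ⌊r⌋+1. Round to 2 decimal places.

10.78

Sorted: 9.2, 9.4, 9.5, 10.0, 10.1, 10.2, 10.2, 10.4, 10.5, 10.7, 10.8.
n = 11.
r = (90/100)·(11 + 1) = 10.8.
Rank 10 is 10.7 and rank 11 is 10.8.
Interpolate: 10.7 + 0.8·(10.8 − 10.7) = 10.7 + 0.8·0.1 = 10.78.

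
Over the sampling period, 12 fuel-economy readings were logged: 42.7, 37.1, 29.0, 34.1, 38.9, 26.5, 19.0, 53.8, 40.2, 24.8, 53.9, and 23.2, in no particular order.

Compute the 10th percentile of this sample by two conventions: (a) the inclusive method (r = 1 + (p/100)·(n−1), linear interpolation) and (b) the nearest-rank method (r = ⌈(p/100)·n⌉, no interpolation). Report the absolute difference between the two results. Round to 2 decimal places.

Sorted: 19.0, 23.2, 24.8, 26.5, 29.0, 34.1, 37.1, 38.9, 40.2, 42.7, 53.8, 53.9.
n = 12.
(a) r = 2.1; between ranks 2 (23.2) and 3 (24.8): 23.36.
(b) the nearest-rank method: rank 2 → 23.2.
|23.36 − 23.2| = 0.16.

0.16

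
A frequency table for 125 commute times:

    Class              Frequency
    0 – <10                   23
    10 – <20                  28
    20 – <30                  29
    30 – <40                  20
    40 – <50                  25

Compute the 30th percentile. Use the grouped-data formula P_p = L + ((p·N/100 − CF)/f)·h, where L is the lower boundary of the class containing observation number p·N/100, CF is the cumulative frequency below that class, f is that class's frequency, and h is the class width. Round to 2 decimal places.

N = 125; target position k = 30/100 · 125 = 37.5.
Cumulative frequencies: 23, 51, 80, 100, 125.
Observation 37.5 falls in the class 10 – <20.
L = 10, CF = 23, f = 28, h = 10.
P30 = 10 + ((37.5 − 23)/28)·10 = 10 + 5.17857 = 15.1786.

15.18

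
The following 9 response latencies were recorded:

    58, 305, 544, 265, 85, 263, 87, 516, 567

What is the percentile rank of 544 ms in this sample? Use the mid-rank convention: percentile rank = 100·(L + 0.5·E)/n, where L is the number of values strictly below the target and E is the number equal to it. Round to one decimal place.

83.3

Sorted: 58, 85, 87, 263, 265, 305, 516, 544, 567.
Count below 544: L = 7; count equal: E = 1; n = 9.
Percentile rank = 100·(7 + 0.5·1)/9 = 100·7.5/9 = 83.33.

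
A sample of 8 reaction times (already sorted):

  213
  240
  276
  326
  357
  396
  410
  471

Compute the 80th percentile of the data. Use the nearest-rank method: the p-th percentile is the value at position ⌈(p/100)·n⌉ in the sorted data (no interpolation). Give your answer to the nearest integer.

410

n = 8.
Position = ⌈80/100 · 8⌉ = ⌈6.4⌉ = 7.
The value at rank 7 is 410.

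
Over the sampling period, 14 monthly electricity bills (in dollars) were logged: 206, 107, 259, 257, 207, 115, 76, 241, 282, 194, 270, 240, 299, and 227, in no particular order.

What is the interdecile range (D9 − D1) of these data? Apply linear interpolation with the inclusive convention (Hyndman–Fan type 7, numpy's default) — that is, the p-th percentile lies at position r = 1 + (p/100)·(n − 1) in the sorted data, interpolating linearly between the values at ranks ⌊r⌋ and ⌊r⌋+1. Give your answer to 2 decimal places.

Sorted: 76, 107, 115, 194, 206, 207, 227, 240, 241, 257, 259, 270, 282, 299.
n = 14.
P10: r = 2.3; ranks 2–3 are 107, 115; interpolating gives 109.4.
P90: r = 12.7; ranks 12–13 are 270, 282; interpolating gives 278.4.
Difference: 278.4 − 109.4 = 169.

169.00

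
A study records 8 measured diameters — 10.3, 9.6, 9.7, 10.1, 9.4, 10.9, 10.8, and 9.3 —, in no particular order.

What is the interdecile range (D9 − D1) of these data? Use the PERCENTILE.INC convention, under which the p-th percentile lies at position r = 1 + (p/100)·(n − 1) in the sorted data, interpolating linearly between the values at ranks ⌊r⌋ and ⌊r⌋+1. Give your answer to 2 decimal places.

Sorted: 9.3, 9.4, 9.6, 9.7, 10.1, 10.3, 10.8, 10.9.
n = 8.
P10: r = 1.7; ranks 1–2 are 9.3, 9.4; interpolating gives 9.37.
P90: r = 7.3; ranks 7–8 are 10.8, 10.9; interpolating gives 10.83.
Difference: 10.83 − 9.37 = 1.46.

1.46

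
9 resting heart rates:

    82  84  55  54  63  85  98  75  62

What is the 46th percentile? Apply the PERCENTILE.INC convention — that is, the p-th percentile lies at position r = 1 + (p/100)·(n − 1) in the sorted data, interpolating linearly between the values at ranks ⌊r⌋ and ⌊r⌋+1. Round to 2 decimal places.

Sorted: 54, 55, 62, 63, 75, 82, 84, 85, 98.
n = 9.
r = 1 + (46/100)·(9 − 1) = 1 + 3.68 = 4.68.
Rank 4 is 63 and rank 5 is 75.
Interpolate: 63 + 0.68·(75 − 63) = 63 + 0.68·12 = 71.16.

71.16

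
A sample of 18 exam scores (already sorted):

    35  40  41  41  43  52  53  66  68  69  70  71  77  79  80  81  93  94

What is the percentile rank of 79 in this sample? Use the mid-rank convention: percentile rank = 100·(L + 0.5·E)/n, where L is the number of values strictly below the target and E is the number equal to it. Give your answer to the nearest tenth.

75.0

Count below 79: L = 13; count equal: E = 1; n = 18.
Percentile rank = 100·(13 + 0.5·1)/18 = 100·13.5/18 = 75.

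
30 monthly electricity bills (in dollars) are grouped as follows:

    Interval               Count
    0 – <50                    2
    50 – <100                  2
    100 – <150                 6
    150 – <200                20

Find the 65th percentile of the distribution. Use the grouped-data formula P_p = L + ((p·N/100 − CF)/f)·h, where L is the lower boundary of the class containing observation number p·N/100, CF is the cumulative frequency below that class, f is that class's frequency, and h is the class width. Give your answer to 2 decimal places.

173.75

N = 30; target position k = 65/100 · 30 = 19.5.
Cumulative frequencies: 2, 4, 10, 30.
Observation 19.5 falls in the class 150 – <200.
L = 150, CF = 10, f = 20, h = 50.
P65 = 150 + ((19.5 − 10)/20)·50 = 150 + 23.75 = 173.75.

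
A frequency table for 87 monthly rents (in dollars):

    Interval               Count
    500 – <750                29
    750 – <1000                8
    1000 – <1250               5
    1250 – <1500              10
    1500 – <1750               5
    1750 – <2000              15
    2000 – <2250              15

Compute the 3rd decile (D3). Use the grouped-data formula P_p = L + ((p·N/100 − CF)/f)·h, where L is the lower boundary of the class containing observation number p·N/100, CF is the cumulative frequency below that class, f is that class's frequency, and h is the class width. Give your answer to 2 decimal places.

N = 87; target position k = 30/100 · 87 = 26.1.
Cumulative frequencies: 29, 37, 42, 52, 57, 72, 87.
Observation 26.1 falls in the class 500 – <750.
L = 500, CF = 0, f = 29, h = 250.
P30 = 500 + ((26.1 − 0)/29)·250 = 500 + 225 = 725.

725.00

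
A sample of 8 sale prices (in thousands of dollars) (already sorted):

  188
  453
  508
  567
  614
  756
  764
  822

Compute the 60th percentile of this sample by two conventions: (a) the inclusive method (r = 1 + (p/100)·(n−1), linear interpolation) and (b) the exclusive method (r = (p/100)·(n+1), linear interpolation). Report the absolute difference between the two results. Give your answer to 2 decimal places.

28.40

n = 8.
(a) r = 5.2; between ranks 5 (614) and 6 (756): 642.4.
(b) r = 5.4; between ranks 5 (614) and 6 (756): 670.8.
|642.4 − 670.8| = 28.4.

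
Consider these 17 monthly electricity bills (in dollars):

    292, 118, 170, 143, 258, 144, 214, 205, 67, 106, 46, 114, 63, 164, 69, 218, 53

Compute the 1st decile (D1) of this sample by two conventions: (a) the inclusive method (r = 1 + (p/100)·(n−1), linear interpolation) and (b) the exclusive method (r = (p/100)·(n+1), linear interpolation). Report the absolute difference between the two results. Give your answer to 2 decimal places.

7.40

Sorted: 46, 53, 63, 67, 69, 106, 114, 118, 143, 144, 164, 170, 205, 214, 218, 258, 292.
n = 17.
(a) r = 2.6; between ranks 2 (53) and 3 (63): 59.
(b) r = 1.8; between ranks 1 (46) and 2 (53): 51.6.
|59 − 51.6| = 7.4.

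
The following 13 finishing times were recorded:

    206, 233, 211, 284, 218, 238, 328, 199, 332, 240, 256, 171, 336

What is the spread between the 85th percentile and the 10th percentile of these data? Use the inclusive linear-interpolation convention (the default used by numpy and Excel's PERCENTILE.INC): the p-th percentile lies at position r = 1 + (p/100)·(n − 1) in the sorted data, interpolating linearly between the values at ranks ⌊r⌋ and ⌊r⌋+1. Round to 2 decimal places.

128.40

Sorted: 171, 199, 206, 211, 218, 233, 238, 240, 256, 284, 328, 332, 336.
n = 13.
P10: r = 2.2; ranks 2–3 are 199, 206; interpolating gives 200.4.
P85: r = 11.2; ranks 11–12 are 328, 332; interpolating gives 328.8.
Difference: 328.8 − 200.4 = 128.4.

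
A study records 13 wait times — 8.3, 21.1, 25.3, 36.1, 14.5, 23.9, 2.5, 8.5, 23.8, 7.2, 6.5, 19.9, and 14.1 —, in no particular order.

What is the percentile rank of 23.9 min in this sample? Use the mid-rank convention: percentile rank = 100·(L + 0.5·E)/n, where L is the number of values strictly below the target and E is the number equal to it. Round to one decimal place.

Sorted: 2.5, 6.5, 7.2, 8.3, 8.5, 14.1, 14.5, 19.9, 21.1, 23.8, 23.9, 25.3, 36.1.
Count below 23.9: L = 10; count equal: E = 1; n = 13.
Percentile rank = 100·(10 + 0.5·1)/13 = 100·10.5/13 = 80.77.

80.8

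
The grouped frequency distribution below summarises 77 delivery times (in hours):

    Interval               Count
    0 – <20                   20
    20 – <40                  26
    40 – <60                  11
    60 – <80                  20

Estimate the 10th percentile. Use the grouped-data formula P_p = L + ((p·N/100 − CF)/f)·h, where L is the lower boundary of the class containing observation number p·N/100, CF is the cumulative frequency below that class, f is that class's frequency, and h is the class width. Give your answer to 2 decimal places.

7.70

N = 77; target position k = 10/100 · 77 = 7.7.
Cumulative frequencies: 20, 46, 57, 77.
Observation 7.7 falls in the class 0 – <20.
L = 0, CF = 0, f = 20, h = 20.
P10 = 0 + ((7.7 − 0)/20)·20 = 0 + 7.7 = 7.7.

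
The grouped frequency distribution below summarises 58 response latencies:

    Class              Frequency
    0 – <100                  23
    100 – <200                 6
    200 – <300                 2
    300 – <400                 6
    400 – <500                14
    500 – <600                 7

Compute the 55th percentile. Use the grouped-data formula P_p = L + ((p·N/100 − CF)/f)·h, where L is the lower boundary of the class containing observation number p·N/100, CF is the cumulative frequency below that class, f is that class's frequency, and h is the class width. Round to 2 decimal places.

N = 58; target position k = 55/100 · 58 = 31.9.
Cumulative frequencies: 23, 29, 31, 37, 51, 58.
Observation 31.9 falls in the class 300 – <400.
L = 300, CF = 31, f = 6, h = 100.
P55 = 300 + ((31.9 − 31)/6)·100 = 300 + 15 = 315.

315.00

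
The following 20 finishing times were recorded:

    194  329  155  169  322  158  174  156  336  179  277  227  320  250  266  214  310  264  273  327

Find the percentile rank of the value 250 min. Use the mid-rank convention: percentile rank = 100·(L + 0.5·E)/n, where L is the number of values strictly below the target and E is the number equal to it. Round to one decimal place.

Sorted: 155, 156, 158, 169, 174, 179, 194, 214, 227, 250, 264, 266, 273, 277, 310, 320, 322, 327, 329, 336.
Count below 250: L = 9; count equal: E = 1; n = 20.
Percentile rank = 100·(9 + 0.5·1)/20 = 100·9.5/20 = 47.5.

47.5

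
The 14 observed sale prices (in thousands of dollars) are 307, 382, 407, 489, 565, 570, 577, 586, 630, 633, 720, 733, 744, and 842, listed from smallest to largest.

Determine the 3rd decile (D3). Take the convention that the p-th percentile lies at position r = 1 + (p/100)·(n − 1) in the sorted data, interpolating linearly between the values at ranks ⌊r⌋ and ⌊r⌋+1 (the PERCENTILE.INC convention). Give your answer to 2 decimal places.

557.40

n = 14.
r = 1 + (30/100)·(14 − 1) = 1 + 3.9 = 4.9.
Rank 4 is 489 and rank 5 is 565.
Interpolate: 489 + 0.9·(565 − 489) = 489 + 0.9·76 = 557.4.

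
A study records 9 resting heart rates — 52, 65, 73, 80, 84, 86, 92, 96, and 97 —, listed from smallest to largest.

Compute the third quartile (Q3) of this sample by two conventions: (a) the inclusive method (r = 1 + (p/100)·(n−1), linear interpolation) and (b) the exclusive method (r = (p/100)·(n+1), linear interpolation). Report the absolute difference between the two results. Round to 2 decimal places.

n = 9.
(a) r = 7 → value at rank 7 = 92.
(b) r = 7.5; between ranks 7 (92) and 8 (96): 94.
|92 − 94| = 2.

2.00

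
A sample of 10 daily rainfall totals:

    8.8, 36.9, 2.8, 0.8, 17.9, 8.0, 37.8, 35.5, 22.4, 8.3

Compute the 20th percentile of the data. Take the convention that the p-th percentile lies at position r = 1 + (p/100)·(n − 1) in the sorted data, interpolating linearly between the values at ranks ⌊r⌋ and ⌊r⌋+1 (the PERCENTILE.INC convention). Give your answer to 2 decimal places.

Sorted: 0.8, 2.8, 8.0, 8.3, 8.8, 17.9, 22.4, 35.5, 36.9, 37.8.
n = 10.
r = 1 + (20/100)·(10 − 1) = 1 + 1.8 = 2.8.
Rank 2 is 2.8 and rank 3 is 8.0.
Interpolate: 2.8 + 0.8·(8.0 − 2.8) = 2.8 + 0.8·5.2 = 6.96.

6.96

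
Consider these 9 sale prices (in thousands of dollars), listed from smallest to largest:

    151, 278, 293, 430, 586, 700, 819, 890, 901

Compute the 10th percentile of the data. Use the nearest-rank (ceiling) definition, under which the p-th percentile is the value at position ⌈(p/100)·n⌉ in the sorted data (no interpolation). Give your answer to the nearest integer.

151

n = 9.
Position = ⌈10/100 · 9⌉ = ⌈0.9⌉ = 1.
The value at rank 1 is 151.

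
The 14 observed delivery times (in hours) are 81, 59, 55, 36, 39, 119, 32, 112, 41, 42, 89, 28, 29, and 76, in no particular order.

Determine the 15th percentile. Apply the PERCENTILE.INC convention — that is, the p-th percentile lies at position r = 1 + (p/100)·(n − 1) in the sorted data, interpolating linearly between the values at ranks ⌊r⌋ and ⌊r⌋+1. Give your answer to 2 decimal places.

31.85

Sorted: 28, 29, 32, 36, 39, 41, 42, 55, 59, 76, 81, 89, 112, 119.
n = 14.
r = 1 + (15/100)·(14 − 1) = 1 + 1.95 = 2.95.
Rank 2 is 29 and rank 3 is 32.
Interpolate: 29 + 0.95·(32 − 29) = 29 + 0.95·3 = 31.85.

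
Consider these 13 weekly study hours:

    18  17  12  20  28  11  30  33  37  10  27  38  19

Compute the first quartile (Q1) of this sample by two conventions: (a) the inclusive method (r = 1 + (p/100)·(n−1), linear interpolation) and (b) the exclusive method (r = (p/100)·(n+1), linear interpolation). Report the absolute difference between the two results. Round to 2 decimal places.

Sorted: 10, 11, 12, 17, 18, 19, 20, 27, 28, 30, 33, 37, 38.
n = 13.
(a) r = 4 → value at rank 4 = 17.
(b) r = 3.5; between ranks 3 (12) and 4 (17): 14.5.
|17 − 14.5| = 2.5.

2.50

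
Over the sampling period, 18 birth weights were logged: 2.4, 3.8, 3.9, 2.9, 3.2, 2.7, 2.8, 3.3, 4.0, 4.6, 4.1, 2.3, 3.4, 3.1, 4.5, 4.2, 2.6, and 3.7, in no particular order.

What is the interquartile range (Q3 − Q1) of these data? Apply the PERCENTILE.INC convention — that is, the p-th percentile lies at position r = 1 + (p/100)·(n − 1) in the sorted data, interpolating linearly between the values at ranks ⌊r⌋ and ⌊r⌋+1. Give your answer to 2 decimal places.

1.15

Sorted: 2.3, 2.4, 2.6, 2.7, 2.8, 2.9, 3.1, 3.2, 3.3, 3.4, 3.7, 3.8, 3.9, 4.0, 4.1, 4.2, 4.5, 4.6.
n = 18.
P25: r = 5.25; ranks 5–6 are 2.8, 2.9; interpolating gives 2.825.
P75: r = 13.75; ranks 13–14 are 3.9, 4.0; interpolating gives 3.975.
Difference: 3.975 − 2.825 = 1.15.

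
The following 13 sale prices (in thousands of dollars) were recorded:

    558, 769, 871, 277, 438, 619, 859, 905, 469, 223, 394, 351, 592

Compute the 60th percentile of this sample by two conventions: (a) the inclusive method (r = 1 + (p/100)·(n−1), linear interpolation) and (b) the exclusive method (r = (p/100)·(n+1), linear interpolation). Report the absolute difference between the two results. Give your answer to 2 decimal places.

5.40

Sorted: 223, 277, 351, 394, 438, 469, 558, 592, 619, 769, 859, 871, 905.
n = 13.
(a) r = 8.2; between ranks 8 (592) and 9 (619): 597.4.
(b) r = 8.4; between ranks 8 (592) and 9 (619): 602.8.
|597.4 − 602.8| = 5.4.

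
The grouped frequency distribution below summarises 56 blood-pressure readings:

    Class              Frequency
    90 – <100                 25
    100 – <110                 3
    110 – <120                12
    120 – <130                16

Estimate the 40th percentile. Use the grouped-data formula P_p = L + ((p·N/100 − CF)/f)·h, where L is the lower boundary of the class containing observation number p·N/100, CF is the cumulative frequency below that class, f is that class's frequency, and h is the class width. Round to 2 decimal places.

N = 56; target position k = 40/100 · 56 = 22.4.
Cumulative frequencies: 25, 28, 40, 56.
Observation 22.4 falls in the class 90 – <100.
L = 90, CF = 0, f = 25, h = 10.
P40 = 90 + ((22.4 − 0)/25)·10 = 90 + 8.96 = 98.96.

98.96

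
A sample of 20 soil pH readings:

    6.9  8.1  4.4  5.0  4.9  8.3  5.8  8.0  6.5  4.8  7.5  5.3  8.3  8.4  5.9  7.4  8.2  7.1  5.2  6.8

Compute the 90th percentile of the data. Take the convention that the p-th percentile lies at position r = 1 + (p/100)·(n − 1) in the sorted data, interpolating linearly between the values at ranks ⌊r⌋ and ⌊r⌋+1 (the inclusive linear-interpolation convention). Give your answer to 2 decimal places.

Sorted: 4.4, 4.8, 4.9, 5.0, 5.2, 5.3, 5.8, 5.9, 6.5, 6.8, 6.9, 7.1, 7.4, 7.5, 8.0, 8.1, 8.2, 8.3, 8.3, 8.4.
n = 20.
r = 1 + (90/100)·(20 − 1) = 1 + 17.1 = 18.1.
Rank 18 is 8.3 and rank 19 is 8.3.
Interpolate: 8.3 + 0.1·(8.3 − 8.3) = 8.3 + 0.1·0 = 8.3.

8.30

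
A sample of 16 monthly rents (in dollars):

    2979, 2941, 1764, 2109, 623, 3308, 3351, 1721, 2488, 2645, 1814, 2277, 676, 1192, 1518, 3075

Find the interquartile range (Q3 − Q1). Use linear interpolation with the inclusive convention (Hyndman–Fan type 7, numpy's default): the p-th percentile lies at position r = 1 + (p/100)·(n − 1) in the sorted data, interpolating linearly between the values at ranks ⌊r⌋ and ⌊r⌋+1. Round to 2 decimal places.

Sorted: 623, 676, 1192, 1518, 1721, 1764, 1814, 2109, 2277, 2488, 2645, 2941, 2979, 3075, 3308, 3351.
n = 16.
P25: r = 4.75; ranks 4–5 are 1518, 1721; interpolating gives 1670.25.
P75: r = 12.25; ranks 12–13 are 2941, 2979; interpolating gives 2950.5.
Difference: 2950.5 − 1670.25 = 1280.25.

1280.25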